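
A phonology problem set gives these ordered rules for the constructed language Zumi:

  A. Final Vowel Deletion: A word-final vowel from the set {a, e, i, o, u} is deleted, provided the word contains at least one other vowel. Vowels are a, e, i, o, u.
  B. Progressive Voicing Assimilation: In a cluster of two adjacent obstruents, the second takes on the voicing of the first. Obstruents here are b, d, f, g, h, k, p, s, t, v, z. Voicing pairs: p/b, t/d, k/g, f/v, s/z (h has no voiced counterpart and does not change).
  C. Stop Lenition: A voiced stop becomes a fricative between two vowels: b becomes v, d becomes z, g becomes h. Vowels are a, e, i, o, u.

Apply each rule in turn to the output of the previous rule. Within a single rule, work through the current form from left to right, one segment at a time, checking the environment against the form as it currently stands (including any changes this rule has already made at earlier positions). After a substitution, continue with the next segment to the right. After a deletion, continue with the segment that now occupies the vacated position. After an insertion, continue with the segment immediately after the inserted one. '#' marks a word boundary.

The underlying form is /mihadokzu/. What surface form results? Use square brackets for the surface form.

A Final Vowel Deletion: [mihadokzu] → [mihadokz]
B Progressive Voicing Assimilation: [mihadokz] → [mihadoks]
C Stop Lenition: [mihadoks] → [mihazoks]

[mihazoks]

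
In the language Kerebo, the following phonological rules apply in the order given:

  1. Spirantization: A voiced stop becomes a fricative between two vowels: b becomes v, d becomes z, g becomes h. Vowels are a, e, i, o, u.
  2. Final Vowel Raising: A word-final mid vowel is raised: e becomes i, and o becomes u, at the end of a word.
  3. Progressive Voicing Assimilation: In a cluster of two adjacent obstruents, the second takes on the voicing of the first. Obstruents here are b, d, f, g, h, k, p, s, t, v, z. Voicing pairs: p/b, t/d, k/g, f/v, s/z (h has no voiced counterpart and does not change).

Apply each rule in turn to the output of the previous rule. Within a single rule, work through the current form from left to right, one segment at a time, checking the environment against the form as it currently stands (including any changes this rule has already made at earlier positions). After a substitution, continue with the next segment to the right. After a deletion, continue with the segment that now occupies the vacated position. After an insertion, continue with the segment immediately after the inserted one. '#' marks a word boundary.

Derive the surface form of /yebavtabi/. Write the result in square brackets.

1 Spirantization: [yebavtabi] → [yevavtavi]
2 Final Vowel Raising: no change — [yevavtavi]
3 Progressive Voicing Assimilation: [yevavtavi] → [yevavdavi]

[yevavdavi]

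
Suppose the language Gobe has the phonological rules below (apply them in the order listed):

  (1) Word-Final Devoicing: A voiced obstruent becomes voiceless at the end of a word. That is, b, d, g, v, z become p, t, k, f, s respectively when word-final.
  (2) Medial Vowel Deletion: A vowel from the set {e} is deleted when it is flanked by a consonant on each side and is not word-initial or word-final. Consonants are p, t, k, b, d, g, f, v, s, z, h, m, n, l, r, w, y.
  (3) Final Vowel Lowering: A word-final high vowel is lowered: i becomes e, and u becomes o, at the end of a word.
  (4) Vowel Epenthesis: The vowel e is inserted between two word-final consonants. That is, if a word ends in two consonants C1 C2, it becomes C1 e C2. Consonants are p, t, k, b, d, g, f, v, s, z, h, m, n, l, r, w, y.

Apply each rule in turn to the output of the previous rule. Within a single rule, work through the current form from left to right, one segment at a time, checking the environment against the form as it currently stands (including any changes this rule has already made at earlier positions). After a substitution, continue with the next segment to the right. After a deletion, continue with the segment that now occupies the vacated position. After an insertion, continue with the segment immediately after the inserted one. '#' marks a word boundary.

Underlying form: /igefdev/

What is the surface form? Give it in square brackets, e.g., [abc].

[igfdef]

(1) Word-Final Devoicing: [igefdev] → [igefdef]
(2) Medial Vowel Deletion: [igefdef] → [igfdf]
(3) Final Vowel Lowering: no change — [igfdf]
(4) Vowel Epenthesis: [igfdf] → [igfdef]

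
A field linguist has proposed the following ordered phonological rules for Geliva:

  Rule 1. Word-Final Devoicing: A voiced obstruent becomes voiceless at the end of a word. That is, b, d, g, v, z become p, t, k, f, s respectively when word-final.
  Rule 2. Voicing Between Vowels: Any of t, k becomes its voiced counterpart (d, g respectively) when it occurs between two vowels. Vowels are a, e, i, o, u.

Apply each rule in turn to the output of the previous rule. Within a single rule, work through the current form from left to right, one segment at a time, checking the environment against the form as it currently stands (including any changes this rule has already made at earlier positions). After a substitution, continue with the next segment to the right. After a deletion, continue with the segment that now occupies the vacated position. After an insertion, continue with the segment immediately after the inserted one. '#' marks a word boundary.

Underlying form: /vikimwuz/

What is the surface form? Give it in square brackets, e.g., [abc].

[vigimwus]

Rule 1 Word-Final Devoicing: [vikimwuz] → [vikimwus]
Rule 2 Voicing Between Vowels: [vikimwus] → [vigimwus]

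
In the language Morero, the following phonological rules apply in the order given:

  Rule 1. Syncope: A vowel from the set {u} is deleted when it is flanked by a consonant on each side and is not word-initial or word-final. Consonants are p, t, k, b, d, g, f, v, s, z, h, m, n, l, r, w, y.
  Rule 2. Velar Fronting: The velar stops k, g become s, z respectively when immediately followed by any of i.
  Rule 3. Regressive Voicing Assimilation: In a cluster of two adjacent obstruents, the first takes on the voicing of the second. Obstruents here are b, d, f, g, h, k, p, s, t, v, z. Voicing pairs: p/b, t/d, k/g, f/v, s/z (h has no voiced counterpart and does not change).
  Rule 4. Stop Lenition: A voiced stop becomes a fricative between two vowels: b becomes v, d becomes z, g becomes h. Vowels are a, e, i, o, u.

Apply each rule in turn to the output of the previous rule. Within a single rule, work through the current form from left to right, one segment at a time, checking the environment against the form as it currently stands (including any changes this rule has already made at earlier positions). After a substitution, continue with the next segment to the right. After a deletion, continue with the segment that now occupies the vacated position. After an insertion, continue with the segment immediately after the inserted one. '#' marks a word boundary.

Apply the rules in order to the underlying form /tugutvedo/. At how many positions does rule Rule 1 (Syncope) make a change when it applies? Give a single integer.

Rule 1 Syncope: [tugutvedo] → [tgtvedo]
Rule 2 Velar Fronting: no change — [tgtvedo]
Rule 3 Regressive Voicing Assimilation: [tgtvedo] → [dkdvedo]
Rule 4 Stop Lenition: [dkdvedo] → [dkdvezo]
Rule Rule 1 changed 2 position(s).

2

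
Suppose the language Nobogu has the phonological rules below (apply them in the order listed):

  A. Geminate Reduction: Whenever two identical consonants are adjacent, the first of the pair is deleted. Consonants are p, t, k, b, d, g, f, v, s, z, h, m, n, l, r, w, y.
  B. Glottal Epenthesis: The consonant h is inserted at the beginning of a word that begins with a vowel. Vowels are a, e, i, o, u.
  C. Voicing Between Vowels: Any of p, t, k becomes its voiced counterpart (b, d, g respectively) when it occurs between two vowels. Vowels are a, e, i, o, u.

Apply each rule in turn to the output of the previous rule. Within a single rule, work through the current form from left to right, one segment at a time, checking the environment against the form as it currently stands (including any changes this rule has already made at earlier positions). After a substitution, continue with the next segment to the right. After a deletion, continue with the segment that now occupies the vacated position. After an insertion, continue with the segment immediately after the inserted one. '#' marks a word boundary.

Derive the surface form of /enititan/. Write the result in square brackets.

[henididan]

A Geminate Reduction: no change — [enititan]
B Glottal Epenthesis: [enititan] → [henititan]
C Voicing Between Vowels: [henititan] → [henididan]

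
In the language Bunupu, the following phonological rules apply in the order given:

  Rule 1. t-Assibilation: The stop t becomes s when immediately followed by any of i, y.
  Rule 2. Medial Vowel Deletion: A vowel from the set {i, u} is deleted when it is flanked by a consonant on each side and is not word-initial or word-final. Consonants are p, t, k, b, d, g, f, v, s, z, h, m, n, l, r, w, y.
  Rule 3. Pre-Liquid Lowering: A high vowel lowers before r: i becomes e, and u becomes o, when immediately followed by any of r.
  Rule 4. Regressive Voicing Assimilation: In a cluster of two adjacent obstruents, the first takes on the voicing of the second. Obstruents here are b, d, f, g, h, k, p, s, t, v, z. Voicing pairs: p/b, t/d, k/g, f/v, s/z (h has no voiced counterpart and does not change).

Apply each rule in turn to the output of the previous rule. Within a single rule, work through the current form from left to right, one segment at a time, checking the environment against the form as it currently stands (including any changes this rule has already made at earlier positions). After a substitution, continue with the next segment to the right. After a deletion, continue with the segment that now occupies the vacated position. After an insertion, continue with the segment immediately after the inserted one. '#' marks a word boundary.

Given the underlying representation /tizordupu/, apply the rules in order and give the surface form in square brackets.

Rule 1 t-Assibilation: [tizordupu] → [sizordupu]
Rule 2 Medial Vowel Deletion: [sizordupu] → [szordpu]
Rule 3 Pre-Liquid Lowering: no change — [szordpu]
Rule 4 Regressive Voicing Assimilation: [szordpu] → [zzortpu]

[zzortpu]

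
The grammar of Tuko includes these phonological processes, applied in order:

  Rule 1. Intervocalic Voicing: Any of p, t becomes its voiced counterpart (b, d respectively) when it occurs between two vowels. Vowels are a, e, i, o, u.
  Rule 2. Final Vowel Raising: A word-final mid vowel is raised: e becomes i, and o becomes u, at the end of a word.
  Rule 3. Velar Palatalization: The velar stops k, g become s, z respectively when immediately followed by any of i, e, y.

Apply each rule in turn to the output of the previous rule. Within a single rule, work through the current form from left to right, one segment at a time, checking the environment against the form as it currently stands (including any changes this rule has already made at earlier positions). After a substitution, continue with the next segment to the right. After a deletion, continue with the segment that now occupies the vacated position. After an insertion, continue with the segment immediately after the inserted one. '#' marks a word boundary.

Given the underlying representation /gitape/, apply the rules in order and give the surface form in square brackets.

Rule 1 Intervocalic Voicing: [gitape] → [gidabe]
Rule 2 Final Vowel Raising: [gidabe] → [gidabi]
Rule 3 Velar Palatalization: [gidabi] → [zidabi]

[zidabi]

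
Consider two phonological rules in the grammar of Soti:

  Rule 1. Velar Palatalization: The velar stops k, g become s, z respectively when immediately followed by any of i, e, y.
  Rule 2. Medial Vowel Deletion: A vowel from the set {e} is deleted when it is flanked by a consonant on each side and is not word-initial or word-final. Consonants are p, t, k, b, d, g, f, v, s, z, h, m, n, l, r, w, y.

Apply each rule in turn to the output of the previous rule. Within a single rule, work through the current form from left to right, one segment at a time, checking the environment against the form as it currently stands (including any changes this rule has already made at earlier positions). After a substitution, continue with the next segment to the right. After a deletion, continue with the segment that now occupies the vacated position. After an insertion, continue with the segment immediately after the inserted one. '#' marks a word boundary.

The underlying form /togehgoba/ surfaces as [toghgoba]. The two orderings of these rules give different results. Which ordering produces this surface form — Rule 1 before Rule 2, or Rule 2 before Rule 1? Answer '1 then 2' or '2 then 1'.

2 then 1

Order 1 then 2:
  1 Velar Palatalization: [togehgoba] → [tozehgoba]
  2 Medial Vowel Deletion: [tozehgoba] → [tozhgoba]
  result: [tozhgoba]
Order 2 then 1:
  2 Medial Vowel Deletion: [togehgoba] → [toghgoba]
  1 Velar Palatalization: no change — [toghgoba]
  result: [toghgoba]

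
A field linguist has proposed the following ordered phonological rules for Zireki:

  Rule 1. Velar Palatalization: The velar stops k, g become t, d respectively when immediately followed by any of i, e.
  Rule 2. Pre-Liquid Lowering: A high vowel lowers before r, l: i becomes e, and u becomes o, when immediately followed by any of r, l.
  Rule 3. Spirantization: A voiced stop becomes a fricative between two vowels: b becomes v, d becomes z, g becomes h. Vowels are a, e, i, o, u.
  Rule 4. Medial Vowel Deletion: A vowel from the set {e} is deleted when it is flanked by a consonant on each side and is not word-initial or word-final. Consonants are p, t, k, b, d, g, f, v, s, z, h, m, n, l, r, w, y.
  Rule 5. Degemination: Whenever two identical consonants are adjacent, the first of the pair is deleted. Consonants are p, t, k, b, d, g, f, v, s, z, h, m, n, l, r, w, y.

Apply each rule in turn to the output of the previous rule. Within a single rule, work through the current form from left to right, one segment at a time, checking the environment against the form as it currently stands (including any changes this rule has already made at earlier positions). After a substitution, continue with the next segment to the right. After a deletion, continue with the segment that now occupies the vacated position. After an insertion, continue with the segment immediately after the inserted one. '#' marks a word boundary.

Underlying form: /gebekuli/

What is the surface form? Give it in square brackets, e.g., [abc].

Rule 1 Velar Palatalization: [gebekuli] → [debekuli]
Rule 2 Pre-Liquid Lowering: [debekuli] → [debekoli]
Rule 3 Spirantization: [debekoli] → [devekoli]
Rule 4 Medial Vowel Deletion: [devekoli] → [dvkoli]
Rule 5 Degemination: no change — [dvkoli]

[dvkoli]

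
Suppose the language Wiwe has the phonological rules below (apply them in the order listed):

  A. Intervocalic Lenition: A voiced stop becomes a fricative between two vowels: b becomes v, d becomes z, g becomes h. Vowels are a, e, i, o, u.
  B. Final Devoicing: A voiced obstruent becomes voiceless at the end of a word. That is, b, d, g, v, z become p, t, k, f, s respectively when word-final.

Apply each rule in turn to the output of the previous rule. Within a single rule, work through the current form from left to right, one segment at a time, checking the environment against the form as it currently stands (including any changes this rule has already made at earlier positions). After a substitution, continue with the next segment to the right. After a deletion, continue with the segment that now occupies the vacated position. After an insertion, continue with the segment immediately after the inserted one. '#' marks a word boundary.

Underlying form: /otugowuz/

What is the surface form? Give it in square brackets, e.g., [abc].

A Intervocalic Lenition: [otugowuz] → [otuhowuz]
B Final Devoicing: [otuhowuz] → [otuhowus]

[otuhowus]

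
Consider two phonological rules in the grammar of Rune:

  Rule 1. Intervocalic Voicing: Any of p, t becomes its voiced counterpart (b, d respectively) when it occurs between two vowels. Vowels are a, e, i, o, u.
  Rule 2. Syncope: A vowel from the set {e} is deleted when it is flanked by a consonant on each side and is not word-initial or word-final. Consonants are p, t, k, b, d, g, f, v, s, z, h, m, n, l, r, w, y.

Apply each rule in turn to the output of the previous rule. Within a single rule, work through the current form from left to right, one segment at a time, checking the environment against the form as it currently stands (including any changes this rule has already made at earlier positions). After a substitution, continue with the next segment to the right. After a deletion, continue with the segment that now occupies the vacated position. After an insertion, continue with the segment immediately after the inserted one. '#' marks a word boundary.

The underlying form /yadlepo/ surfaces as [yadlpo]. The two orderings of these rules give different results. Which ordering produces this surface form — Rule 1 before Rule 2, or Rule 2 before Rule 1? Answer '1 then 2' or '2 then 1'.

2 then 1

Order 1 then 2:
  1 Intervocalic Voicing: [yadlepo] → [yadlebo]
  2 Syncope: [yadlebo] → [yadlbo]
  result: [yadlbo]
Order 2 then 1:
  2 Syncope: [yadlepo] → [yadlpo]
  1 Intervocalic Voicing: no change — [yadlpo]
  result: [yadlpo]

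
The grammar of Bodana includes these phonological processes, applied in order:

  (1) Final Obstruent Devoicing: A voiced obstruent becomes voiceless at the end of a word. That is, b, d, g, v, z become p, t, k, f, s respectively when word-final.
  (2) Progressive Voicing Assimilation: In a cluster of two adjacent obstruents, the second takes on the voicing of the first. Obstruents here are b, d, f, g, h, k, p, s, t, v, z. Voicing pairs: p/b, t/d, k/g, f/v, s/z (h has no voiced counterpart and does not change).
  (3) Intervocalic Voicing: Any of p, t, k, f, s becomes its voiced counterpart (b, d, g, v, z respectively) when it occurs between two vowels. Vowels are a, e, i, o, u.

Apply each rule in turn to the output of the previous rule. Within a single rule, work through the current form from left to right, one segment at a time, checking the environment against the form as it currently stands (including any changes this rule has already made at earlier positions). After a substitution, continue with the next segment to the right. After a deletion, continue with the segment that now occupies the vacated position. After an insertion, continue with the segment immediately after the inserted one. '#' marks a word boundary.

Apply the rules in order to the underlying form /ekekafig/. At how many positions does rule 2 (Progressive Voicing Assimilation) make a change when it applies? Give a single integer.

(1) Final Obstruent Devoicing: [ekekafig] → [ekekafik]
(2) Progressive Voicing Assimilation: no change — [ekekafik]
(3) Intervocalic Voicing: [ekekafik] → [egegavik]
Rule 2 changed 0 position(s).

0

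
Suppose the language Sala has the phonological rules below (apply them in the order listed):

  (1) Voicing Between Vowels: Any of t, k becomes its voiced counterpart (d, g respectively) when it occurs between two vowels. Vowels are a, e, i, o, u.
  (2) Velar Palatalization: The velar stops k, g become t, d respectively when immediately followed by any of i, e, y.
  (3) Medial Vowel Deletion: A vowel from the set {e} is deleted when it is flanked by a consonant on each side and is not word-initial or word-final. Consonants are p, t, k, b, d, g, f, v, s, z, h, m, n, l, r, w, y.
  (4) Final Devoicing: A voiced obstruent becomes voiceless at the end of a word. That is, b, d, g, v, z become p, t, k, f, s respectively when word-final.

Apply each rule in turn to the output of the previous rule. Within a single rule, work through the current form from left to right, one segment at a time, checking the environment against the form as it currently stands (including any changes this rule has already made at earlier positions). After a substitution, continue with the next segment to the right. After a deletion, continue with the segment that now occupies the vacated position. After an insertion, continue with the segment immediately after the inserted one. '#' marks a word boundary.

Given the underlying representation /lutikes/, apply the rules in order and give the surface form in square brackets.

[ludids]

(1) Voicing Between Vowels: [lutikes] → [ludiges]
(2) Velar Palatalization: [ludiges] → [ludides]
(3) Medial Vowel Deletion: [ludides] → [ludids]
(4) Final Devoicing: no change — [ludids]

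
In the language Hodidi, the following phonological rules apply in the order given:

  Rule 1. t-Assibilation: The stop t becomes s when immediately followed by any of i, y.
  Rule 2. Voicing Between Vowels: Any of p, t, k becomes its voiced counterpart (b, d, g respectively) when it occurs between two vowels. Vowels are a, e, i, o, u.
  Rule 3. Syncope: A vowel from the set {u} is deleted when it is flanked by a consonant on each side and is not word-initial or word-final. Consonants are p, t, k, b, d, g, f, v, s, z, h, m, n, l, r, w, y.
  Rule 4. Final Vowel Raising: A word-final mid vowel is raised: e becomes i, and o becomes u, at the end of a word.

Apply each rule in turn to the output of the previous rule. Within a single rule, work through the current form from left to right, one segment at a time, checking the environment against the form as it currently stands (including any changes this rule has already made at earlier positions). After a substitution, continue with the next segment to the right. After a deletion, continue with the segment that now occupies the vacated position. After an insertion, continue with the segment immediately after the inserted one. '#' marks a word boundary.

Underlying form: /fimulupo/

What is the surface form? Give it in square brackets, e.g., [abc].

Rule 1 t-Assibilation: no change — [fimulupo]
Rule 2 Voicing Between Vowels: [fimulupo] → [fimulubo]
Rule 3 Syncope: [fimulubo] → [fimlbo]
Rule 4 Final Vowel Raising: [fimlbo] → [fimlbu]

[fimlbu]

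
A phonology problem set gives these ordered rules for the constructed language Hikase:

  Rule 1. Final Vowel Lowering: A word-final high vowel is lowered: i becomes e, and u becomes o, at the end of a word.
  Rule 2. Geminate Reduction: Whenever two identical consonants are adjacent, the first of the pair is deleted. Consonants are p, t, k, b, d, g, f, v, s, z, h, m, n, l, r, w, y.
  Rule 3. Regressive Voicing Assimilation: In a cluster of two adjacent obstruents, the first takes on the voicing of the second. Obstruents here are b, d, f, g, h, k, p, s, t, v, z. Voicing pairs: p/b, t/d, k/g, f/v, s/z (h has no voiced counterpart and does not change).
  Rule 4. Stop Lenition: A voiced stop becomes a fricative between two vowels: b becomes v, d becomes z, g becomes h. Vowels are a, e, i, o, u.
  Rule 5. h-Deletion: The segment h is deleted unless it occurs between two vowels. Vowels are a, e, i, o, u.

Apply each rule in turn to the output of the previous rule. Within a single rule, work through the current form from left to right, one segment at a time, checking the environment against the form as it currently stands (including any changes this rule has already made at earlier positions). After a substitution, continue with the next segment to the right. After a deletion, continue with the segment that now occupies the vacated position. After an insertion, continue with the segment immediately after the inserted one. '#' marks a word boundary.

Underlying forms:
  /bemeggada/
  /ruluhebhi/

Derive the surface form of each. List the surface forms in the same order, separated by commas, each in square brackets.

/bemeggada/:
  Rule 1 Final Vowel Lowering: no change — [bemeggada]
  Rule 2 Geminate Reduction: [bemeggada] → [bemegada]
  Rule 3 Regressive Voicing Assimilation: no change — [bemegada]
  Rule 4 Stop Lenition: [bemegada] → [bemehaza]
  Rule 5 h-Deletion: no change — [bemehaza]
/ruluhebhi/:
  Rule 1 Final Vowel Lowering: [ruluhebhi] → [ruluhebhe]
  Rule 2 Geminate Reduction: no change — [ruluhebhe]
  Rule 3 Regressive Voicing Assimilation: [ruluhebhe] → [ruluhephe]
  Rule 4 Stop Lenition: no change — [ruluhephe]
  Rule 5 h-Deletion: [ruluhephe] → [ruluhepe]

[bemehaza], [ruluhepe]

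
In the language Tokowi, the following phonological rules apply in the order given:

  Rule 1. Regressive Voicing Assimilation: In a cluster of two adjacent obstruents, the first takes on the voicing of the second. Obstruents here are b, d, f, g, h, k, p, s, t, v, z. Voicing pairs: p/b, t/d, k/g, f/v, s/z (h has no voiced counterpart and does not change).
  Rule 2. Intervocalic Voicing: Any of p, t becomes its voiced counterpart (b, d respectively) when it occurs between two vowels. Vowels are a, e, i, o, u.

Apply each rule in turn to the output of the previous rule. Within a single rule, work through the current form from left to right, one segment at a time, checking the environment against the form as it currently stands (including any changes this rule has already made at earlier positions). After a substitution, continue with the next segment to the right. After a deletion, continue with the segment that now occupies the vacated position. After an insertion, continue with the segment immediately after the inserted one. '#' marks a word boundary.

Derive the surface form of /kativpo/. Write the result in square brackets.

Rule 1 Regressive Voicing Assimilation: [kativpo] → [katifpo]
Rule 2 Intervocalic Voicing: [katifpo] → [kadifpo]

[kadifpo]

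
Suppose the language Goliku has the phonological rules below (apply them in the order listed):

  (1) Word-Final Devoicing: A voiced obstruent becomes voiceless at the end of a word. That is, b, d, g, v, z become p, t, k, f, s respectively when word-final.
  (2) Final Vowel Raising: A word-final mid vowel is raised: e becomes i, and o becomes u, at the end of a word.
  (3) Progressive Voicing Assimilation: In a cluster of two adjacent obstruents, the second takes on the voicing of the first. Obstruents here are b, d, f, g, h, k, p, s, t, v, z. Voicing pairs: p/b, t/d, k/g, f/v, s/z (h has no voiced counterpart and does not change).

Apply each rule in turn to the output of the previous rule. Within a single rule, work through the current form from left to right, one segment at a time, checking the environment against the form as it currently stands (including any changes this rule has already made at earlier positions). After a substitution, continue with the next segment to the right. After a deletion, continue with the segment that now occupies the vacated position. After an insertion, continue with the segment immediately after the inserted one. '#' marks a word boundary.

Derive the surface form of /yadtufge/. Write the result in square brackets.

[yaddufki]

(1) Word-Final Devoicing: no change — [yadtufge]
(2) Final Vowel Raising: [yadtufge] → [yadtufgi]
(3) Progressive Voicing Assimilation: [yadtufgi] → [yaddufki]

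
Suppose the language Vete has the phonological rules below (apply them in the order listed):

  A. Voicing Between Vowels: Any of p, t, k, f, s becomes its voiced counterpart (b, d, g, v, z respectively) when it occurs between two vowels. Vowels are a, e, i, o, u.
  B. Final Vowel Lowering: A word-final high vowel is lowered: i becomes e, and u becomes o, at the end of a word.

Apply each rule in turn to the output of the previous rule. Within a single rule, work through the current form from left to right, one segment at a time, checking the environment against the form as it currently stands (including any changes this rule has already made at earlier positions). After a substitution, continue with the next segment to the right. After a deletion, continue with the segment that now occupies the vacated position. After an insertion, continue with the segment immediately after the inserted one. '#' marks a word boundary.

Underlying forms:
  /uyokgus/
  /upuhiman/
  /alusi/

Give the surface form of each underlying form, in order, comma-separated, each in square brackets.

/uyokgus/:
  A Voicing Between Vowels: no change — [uyokgus]
  B Final Vowel Lowering: no change — [uyokgus]
/upuhiman/:
  A Voicing Between Vowels: [upuhiman] → [ubuhiman]
  B Final Vowel Lowering: no change — [ubuhiman]
/alusi/:
  A Voicing Between Vowels: [alusi] → [aluzi]
  B Final Vowel Lowering: [aluzi] → [aluze]

[uyokgus], [ubuhiman], [aluze]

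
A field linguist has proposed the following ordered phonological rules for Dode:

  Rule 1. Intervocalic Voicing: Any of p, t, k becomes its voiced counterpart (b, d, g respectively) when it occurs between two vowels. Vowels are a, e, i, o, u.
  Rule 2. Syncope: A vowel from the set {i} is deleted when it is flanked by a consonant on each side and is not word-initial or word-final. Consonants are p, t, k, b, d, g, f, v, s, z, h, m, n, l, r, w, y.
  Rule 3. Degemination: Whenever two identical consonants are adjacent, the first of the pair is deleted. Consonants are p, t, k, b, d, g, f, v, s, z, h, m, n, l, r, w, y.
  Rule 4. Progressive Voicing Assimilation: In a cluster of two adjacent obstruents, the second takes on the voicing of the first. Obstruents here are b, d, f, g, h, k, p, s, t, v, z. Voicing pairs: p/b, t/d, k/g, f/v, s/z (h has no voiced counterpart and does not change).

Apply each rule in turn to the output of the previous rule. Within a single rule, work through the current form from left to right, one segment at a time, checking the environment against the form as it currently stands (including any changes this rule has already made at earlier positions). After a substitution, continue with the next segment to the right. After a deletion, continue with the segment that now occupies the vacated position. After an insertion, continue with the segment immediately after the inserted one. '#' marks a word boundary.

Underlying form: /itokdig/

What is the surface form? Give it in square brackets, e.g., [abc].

Rule 1 Intervocalic Voicing: [itokdig] → [idokdig]
Rule 2 Syncope: [idokdig] → [idokdg]
Rule 3 Degemination: no change — [idokdg]
Rule 4 Progressive Voicing Assimilation: [idokdg] → [idoktk]

[idoktk]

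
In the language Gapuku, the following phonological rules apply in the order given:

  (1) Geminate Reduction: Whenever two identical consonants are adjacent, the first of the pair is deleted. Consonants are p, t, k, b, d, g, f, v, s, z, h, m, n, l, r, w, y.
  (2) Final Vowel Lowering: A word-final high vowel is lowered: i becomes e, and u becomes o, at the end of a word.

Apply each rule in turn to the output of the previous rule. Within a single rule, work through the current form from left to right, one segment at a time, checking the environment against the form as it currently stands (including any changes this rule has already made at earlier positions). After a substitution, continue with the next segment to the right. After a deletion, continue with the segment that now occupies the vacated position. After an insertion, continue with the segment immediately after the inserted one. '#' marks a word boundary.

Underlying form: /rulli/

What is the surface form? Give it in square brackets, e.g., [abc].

(1) Geminate Reduction: [rulli] → [ruli]
(2) Final Vowel Lowering: [ruli] → [rule]

[rule]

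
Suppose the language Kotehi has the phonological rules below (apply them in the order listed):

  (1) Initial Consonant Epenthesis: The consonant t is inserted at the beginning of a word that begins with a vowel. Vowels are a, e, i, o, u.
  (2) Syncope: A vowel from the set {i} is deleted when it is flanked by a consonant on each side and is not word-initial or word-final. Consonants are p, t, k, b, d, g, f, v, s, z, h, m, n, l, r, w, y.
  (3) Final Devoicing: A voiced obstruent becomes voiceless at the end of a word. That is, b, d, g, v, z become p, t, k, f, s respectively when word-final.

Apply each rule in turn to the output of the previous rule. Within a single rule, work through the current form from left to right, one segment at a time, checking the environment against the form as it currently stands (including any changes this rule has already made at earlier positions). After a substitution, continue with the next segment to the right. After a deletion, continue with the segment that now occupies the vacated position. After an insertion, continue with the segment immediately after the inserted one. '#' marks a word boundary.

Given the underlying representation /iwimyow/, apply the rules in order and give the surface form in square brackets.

[twmyow]

(1) Initial Consonant Epenthesis: [iwimyow] → [tiwimyow]
(2) Syncope: [tiwimyow] → [twmyow]
(3) Final Devoicing: no change — [twmyow]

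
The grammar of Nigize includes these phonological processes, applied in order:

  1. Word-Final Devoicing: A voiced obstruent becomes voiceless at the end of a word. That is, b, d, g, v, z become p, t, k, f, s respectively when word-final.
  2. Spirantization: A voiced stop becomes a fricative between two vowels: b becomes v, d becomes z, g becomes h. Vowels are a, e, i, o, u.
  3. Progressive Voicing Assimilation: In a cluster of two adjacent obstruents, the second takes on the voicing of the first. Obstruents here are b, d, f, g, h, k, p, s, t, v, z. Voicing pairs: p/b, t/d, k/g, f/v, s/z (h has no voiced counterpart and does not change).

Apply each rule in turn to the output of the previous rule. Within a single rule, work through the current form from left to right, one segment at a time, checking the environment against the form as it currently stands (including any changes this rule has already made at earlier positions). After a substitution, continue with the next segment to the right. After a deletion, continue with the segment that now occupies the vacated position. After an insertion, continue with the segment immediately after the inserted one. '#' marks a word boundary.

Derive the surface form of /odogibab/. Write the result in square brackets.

1 Word-Final Devoicing: [odogibab] → [odogibap]
2 Spirantization: [odogibap] → [ozohivap]
3 Progressive Voicing Assimilation: no change — [ozohivap]

[ozohivap]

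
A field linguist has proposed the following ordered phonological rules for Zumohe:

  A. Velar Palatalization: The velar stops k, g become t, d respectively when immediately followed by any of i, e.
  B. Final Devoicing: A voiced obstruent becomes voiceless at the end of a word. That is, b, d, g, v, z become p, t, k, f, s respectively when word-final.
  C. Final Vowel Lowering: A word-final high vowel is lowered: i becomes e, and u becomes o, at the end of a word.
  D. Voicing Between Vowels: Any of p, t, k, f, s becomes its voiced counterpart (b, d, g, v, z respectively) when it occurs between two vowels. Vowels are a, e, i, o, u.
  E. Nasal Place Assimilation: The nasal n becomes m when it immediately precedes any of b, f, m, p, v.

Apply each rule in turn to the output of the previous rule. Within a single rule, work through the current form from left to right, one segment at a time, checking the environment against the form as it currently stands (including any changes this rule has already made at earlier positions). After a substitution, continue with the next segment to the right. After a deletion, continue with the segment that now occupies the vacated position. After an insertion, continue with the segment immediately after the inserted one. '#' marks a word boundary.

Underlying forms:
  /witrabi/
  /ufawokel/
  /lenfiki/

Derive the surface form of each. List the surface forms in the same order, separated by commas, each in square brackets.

[witrabe], [uvawodel], [lemfide]

/witrabi/:
  A Velar Palatalization: no change — [witrabi]
  B Final Devoicing: no change — [witrabi]
  C Final Vowel Lowering: [witrabi] → [witrabe]
  D Voicing Between Vowels: no change — [witrabe]
  E Nasal Place Assimilation: no change — [witrabe]
/ufawokel/:
  A Velar Palatalization: [ufawokel] → [ufawotel]
  B Final Devoicing: no change — [ufawotel]
  C Final Vowel Lowering: no change — [ufawotel]
  D Voicing Between Vowels: [ufawotel] → [uvawodel]
  E Nasal Place Assimilation: no change — [uvawodel]
/lenfiki/:
  A Velar Palatalization: [lenfiki] → [lenfiti]
  B Final Devoicing: no change — [lenfiti]
  C Final Vowel Lowering: [lenfiti] → [lenfite]
  D Voicing Between Vowels: [lenfite] → [lenfide]
  E Nasal Place Assimilation: [lenfide] → [lemfide]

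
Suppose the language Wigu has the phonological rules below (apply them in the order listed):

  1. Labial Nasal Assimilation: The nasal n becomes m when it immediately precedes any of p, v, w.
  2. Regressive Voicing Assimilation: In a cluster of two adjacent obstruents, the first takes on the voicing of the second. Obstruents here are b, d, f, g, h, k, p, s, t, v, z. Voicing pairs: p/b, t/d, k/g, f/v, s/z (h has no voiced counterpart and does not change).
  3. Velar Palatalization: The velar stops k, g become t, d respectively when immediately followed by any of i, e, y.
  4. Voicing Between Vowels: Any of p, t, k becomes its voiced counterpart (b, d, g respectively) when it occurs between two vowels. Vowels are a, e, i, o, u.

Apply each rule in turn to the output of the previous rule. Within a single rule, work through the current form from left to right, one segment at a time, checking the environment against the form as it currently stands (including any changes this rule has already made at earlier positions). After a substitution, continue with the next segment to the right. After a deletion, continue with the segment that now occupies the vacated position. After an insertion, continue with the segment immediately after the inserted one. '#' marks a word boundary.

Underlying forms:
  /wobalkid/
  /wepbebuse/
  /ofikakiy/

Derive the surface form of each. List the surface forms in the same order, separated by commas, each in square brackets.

[wobaltid], [webbebuse], [ofigadiy]

/wobalkid/:
  1 Labial Nasal Assimilation: no change — [wobalkid]
  2 Regressive Voicing Assimilation: no change — [wobalkid]
  3 Velar Palatalization: [wobalkid] → [wobaltid]
  4 Voicing Between Vowels: no change — [wobaltid]
/wepbebuse/:
  1 Labial Nasal Assimilation: no change — [wepbebuse]
  2 Regressive Voicing Assimilation: [wepbebuse] → [webbebuse]
  3 Velar Palatalization: no change — [webbebuse]
  4 Voicing Between Vowels: no change — [webbebuse]
/ofikakiy/:
  1 Labial Nasal Assimilation: no change — [ofikakiy]
  2 Regressive Voicing Assimilation: no change — [ofikakiy]
  3 Velar Palatalization: [ofikakiy] → [ofikatiy]
  4 Voicing Between Vowels: [ofikatiy] → [ofigadiy]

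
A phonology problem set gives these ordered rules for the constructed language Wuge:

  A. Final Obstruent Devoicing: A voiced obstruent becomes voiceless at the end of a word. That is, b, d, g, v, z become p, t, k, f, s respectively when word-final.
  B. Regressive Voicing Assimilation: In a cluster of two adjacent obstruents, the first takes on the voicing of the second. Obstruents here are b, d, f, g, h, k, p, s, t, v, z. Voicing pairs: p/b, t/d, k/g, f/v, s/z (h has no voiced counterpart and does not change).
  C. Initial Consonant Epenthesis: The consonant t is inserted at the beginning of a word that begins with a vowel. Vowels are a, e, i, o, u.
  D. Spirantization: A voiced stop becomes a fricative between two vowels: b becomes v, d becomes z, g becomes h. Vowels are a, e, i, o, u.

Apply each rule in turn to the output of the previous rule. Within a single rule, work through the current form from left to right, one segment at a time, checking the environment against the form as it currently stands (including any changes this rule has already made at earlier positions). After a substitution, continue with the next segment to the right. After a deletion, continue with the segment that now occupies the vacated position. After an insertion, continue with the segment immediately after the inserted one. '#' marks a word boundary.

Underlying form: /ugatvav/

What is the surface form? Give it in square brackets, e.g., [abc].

A Final Obstruent Devoicing: [ugatvav] → [ugatvaf]
B Regressive Voicing Assimilation: [ugatvaf] → [ugadvaf]
C Initial Consonant Epenthesis: [ugadvaf] → [tugadvaf]
D Spirantization: [tugadvaf] → [tuhadvaf]

[tuhadvaf]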